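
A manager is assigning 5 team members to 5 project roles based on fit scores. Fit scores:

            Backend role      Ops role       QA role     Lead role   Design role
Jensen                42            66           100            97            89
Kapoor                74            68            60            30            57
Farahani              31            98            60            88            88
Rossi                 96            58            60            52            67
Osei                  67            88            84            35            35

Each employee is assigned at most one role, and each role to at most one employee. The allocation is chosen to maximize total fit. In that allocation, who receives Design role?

Optimal: Jensen→Lead role (97 pts), Kapoor→Ops role (68 pts), Farahani→Design role (88 pts), Rossi→Backend role (96 pts), Osei→QA role (84 pts) — total 97+68+88+96+84 = 433 pts.
Row-greedy (each employee in turn takes its best remaining role) gives 374 pts, worse by 59.
Farahani's own top role is Ops role (98 pts), but forcing Farahani→Ops role and reassigning the rest optimally gives only 432 pts — worse by 1.

Farahani receives Design role.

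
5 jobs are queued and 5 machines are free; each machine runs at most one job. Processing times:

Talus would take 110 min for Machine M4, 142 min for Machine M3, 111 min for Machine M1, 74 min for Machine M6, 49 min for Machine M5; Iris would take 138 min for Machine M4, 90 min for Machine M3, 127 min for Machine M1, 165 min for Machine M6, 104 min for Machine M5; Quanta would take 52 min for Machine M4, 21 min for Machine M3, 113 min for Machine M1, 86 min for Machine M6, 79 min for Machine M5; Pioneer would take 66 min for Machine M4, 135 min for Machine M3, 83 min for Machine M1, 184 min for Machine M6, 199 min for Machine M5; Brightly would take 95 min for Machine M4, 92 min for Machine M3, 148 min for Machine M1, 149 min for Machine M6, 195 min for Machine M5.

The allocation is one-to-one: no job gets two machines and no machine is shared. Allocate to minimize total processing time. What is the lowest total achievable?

Minimum total: 377 min

This is a one-to-one assignment (minimum-cost bipartite matching).
Optimal: Talus→Machine M6 (74 min), Iris→Machine M5 (104 min), Quanta→Machine M3 (21 min), Pioneer→Machine M1 (83 min), Brightly→Machine M4 (95 min) — total 74+104+21+83+95 = 377 min.
Swapping Talus↔Quanta (Talus→Machine M3 142 min, Quanta→Machine M6 86 min) adds 133.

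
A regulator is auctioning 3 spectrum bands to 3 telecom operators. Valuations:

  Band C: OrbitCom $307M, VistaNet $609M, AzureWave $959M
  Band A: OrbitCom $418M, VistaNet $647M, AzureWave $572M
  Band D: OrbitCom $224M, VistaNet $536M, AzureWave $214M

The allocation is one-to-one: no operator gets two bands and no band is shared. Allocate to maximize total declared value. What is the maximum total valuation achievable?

Maximum total: $1913M

Treat this as an assignment problem: match each operator to one band.
Optimal: OrbitCom→Band A ($418M), VistaNet→Band D ($536M), AzureWave→Band C ($959M) — total 418+536+959 = $1913M.
Column-greedy (each band in turn goes to its best remaining operator) gives $1830M, worse by 83.
Next-best assignment: OrbitCom→Band D, VistaNet→Band A, AzureWave→Band C = $1830M.
Swapping AzureWave↔VistaNet (AzureWave→Band D $214M, VistaNet→Band C $609M) loses 672.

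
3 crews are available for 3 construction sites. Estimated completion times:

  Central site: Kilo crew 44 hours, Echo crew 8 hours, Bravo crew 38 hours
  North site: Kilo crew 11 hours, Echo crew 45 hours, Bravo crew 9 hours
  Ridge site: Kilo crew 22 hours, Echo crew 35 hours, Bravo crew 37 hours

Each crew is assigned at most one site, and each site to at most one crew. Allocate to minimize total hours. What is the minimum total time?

Optimal: Kilo crew→Ridge site (22 hours), Echo crew→Central site (8 hours), Bravo crew→North site (9 hours) — total 22+8+9 = 39 hours.
Row-greedy (each crew in turn takes its cheapest remaining site) gives 56 hours, worse by 17.
Checked against all permutations: 39 hours is optimal.

Minimum total: 39 hours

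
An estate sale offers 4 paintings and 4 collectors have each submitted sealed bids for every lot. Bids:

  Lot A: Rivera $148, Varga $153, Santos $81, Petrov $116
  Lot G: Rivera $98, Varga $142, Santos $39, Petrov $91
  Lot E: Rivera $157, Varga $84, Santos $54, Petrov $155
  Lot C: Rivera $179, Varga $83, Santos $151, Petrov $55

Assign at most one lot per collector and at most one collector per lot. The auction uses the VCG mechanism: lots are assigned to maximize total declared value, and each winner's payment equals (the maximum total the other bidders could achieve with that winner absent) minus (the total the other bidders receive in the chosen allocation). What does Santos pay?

Efficient allocation: Rivera→Lot A ($148), Varga→Lot G ($142), Santos→Lot C ($151), Petrov→Lot E ($155); total welfare W = $596.
Santos receives Lot C at value $151, so the others get W − 151 = $445.
Without Santos: best allocation of the remaining 3 bidders over all 4 lots is Rivera→Lot C ($179), Varga→Lot A ($153), Petrov→Lot E ($155), total $487.
VCG payment = (others' best without Santos) − (others' welfare with Santos) = 487 − 445 = $42.

Santos pays $42.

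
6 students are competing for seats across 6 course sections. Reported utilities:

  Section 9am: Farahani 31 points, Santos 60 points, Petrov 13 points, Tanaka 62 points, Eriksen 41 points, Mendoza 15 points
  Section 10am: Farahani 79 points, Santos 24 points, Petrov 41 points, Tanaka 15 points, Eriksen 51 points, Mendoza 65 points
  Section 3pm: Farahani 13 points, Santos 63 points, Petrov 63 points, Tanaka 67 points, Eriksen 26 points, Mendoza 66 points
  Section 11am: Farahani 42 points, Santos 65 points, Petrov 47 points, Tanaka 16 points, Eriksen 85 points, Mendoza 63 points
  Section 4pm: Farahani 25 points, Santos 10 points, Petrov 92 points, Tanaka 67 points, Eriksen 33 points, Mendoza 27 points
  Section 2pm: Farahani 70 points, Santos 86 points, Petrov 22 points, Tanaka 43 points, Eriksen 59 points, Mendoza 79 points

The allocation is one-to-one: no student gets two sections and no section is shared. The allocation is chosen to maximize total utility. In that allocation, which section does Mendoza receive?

Treat this as an assignment problem: match each student to one section.
Optimal: Farahani→Section 10am (79 points), Santos→Section 2pm (86 points), Petrov→Section 4pm (92 points), Tanaka→Section 9am (62 points), Eriksen→Section 11am (85 points), Mendoza→Section 3pm (66 points) — total 79+86+92+62+85+66 = 470 points.
Mendoza's own top section is Section 2pm (79 points), but forcing Mendoza→Section 2pm and reassigning the rest optimally gives only 462 points — worse by 8.

Mendoza receives Section 3pm.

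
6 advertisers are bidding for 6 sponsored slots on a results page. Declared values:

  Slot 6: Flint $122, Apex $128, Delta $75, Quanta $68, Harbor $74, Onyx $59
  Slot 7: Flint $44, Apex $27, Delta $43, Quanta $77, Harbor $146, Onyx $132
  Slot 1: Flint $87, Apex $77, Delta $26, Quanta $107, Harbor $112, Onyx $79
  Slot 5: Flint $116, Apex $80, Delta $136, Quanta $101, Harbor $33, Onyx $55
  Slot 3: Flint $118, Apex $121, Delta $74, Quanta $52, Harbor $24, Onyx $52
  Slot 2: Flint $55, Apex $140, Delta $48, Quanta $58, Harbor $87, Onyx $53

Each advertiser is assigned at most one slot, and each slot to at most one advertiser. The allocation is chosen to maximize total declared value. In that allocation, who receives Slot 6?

Optimal: Flint→Slot 3 ($118), Apex→Slot 6 ($128), Delta→Slot 5 ($136), Quanta→Slot 1 ($107), Harbor→Slot 2 ($87), Onyx→Slot 7 ($132) — total 118+128+136+107+87+132 = $708.
Column-greedy (each slot in turn goes to its best remaining advertiser) gives $688, worse by 20.
Swapping Quanta↔Delta (Quanta→Slot 5 $101, Delta→Slot 1 $26) loses 116.
Apex's own top slot is Slot 2 ($140), but forcing Apex→Slot 2 and reassigning the rest optimally gives only $707 — worse by 1.

Apex receives Slot 6.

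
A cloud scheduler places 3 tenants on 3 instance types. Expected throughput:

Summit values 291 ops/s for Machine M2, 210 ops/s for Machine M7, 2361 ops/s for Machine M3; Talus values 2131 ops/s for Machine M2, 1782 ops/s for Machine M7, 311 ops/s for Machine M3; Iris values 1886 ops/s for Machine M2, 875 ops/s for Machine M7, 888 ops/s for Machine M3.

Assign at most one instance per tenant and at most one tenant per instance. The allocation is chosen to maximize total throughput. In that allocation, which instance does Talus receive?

This is a one-to-one assignment (maximum-weight bipartite matching).
Optimal: Summit→Machine M3 (2361 ops/s), Talus→Machine M7 (1782 ops/s), Iris→Machine M2 (1886 ops/s) — total 2361+1782+1886 = 6029 ops/s.
Next-best assignment: Summit→Machine M3, Talus→Machine M2, Iris→Machine M7 = 5367 ops/s.
Talus's own top instance is Machine M2 (2131 ops/s), but forcing Talus→Machine M2 and reassigning the rest optimally gives only 5367 ops/s — worse by 662.

Talus receives Machine M7.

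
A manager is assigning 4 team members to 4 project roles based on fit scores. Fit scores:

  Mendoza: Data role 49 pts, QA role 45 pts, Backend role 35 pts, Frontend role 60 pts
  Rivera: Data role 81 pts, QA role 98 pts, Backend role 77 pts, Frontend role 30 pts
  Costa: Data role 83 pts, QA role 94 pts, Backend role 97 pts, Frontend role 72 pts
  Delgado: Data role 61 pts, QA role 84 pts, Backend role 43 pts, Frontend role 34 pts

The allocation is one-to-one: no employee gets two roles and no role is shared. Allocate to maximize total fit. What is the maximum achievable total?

Max total: 322 pts

This is the linear assignment problem.
Optimal: Mendoza→Frontend role (60 pts), Rivera→Data role (81 pts), Costa→Backend role (97 pts), Delgado→QA role (84 pts) — total 60+81+97+84 = 322 pts.
Max-entry greedy (repeatedly take the single best remaining cell) gives 316 pts, worse by 6.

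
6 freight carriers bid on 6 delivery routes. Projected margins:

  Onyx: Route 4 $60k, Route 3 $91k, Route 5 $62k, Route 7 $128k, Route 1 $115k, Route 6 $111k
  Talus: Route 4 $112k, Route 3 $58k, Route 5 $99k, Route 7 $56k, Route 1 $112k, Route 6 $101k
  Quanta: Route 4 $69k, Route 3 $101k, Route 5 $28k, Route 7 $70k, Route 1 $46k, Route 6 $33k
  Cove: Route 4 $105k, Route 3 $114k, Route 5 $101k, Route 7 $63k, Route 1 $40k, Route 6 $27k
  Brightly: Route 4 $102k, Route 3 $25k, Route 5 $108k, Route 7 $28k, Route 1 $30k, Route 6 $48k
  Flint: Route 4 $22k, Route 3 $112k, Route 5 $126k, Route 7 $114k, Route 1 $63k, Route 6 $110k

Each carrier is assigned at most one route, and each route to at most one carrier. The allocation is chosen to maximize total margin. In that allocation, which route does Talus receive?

Talus receives Route 1.

Optimal: Onyx→Route 7 ($128k), Talus→Route 1 ($112k), Quanta→Route 3 ($101k), Cove→Route 4 ($105k), Brightly→Route 5 ($108k), Flint→Route 6 ($110k) — total 128+112+101+105+108+110 = $664k.
Row-greedy (each carrier in turn takes its best remaining route) gives $553k, worse by 111.
Next-best assignment: Onyx→Route 7, Talus→Route 1, Quanta→Route 3, Cove→Route 5, Brightly→Route 4, Flint→Route 6 = $654k.
Swapping Quanta↔Talus (Quanta→Route 1 $46k, Talus→Route 3 $58k) loses 109.
Talus's own top route is Route 4 ($112k), but forcing Talus→Route 4 and reassigning the rest optimally gives only $629k — worse by 35.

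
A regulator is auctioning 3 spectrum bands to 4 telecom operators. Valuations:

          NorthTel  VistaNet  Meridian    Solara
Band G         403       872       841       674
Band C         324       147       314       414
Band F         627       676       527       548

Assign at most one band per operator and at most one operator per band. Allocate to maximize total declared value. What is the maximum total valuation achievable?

This is the linear assignment problem.
Optimal: Meridian→Band G ($841M), Solara→Band C ($414M), VistaNet→Band F ($676M) — total 841+414+676 = $1931M.
Max-entry greedy (repeatedly take the single best remaining cell) gives $1913M, worse by 18.
Checked against all permutations: $1931M is optimal.

Maximum total: $1931M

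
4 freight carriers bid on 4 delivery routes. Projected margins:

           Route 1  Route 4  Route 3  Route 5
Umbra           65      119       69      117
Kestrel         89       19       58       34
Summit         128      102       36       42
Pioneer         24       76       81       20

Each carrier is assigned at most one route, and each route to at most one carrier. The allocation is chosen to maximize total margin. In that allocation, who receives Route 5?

Umbra receives Route 5.

Optimal: Umbra→Route 5 ($117k), Kestrel→Route 1 ($89k), Summit→Route 4 ($102k), Pioneer→Route 3 ($81k) — total 117+89+102+81 = $389k.
Row-greedy (each carrier in turn takes its best remaining route) gives $331k, worse by 58.
Next-best assignment: Umbra→Route 5, Kestrel→Route 3, Summit→Route 1, Pioneer→Route 4 = $379k.
Swapping Summit↔Umbra (Summit→Route 5 $42k, Umbra→Route 4 $119k) loses 58.
Umbra's own top route is Route 4 ($119k), but forcing Umbra→Route 4 and reassigning the rest optimally gives only $362k — worse by 27.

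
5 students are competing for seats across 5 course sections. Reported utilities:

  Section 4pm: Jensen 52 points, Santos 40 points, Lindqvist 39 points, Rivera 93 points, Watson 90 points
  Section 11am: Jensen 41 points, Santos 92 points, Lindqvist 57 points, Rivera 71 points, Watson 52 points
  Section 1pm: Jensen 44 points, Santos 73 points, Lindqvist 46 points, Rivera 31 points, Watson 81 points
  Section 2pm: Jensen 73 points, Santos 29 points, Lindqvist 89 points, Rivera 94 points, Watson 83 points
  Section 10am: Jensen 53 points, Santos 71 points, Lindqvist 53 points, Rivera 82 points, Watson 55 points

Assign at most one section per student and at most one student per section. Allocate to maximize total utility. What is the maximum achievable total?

Optimal: Jensen→Section 10am (53 points), Santos→Section 11am (92 points), Lindqvist→Section 2pm (89 points), Rivera→Section 4pm (93 points), Watson→Section 1pm (81 points) — total 53+92+89+93+81 = 408 points.
Max-entry greedy (repeatedly take the single best remaining cell) gives 375 points, worse by 33.
Swapping Lindqvist↔Jensen (Lindqvist→Section 10am 53 points, Jensen→Section 2pm 73 points) loses 16.

Maximum total: 408 points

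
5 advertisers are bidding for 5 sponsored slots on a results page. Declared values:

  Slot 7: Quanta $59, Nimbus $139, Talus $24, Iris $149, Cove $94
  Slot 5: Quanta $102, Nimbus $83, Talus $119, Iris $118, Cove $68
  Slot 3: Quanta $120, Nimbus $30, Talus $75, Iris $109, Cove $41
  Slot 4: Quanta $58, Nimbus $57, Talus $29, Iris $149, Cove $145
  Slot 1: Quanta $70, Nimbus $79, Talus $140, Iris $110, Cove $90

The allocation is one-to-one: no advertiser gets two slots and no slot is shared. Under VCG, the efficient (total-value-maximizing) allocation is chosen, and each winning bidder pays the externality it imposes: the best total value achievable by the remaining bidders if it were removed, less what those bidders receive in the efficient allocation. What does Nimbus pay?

Efficient allocation: Quanta→Slot 3 ($120), Nimbus→Slot 7 ($139), Talus→Slot 1 ($140), Iris→Slot 5 ($118), Cove→Slot 4 ($145); total welfare W = $662.
Nimbus receives Slot 7 at value $139, so the others get W − 139 = $523.
Without Nimbus: best allocation of the remaining 4 bidders over all 5 slots is Quanta→Slot 3 ($120), Talus→Slot 1 ($140), Iris→Slot 7 ($149), Cove→Slot 4 ($145), total $554.
VCG payment = (others' best without Nimbus) − (others' welfare with Nimbus) = 554 − 523 = $31.

Nimbus pays $31.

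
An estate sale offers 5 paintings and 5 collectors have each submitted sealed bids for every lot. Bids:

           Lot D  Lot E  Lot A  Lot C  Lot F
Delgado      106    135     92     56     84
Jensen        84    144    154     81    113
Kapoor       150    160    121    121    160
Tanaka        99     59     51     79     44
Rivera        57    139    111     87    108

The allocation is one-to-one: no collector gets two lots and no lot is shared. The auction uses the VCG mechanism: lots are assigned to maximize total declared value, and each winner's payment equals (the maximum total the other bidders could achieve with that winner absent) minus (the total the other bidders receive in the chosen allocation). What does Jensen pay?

Efficient allocation: Delgado→Lot D ($106), Jensen→Lot A ($154), Kapoor→Lot F ($160), Tanaka→Lot C ($79), Rivera→Lot E ($139); total welfare W = $638.
Jensen receives Lot A at value $154, so the others get W − 154 = $484.
Without Jensen: best allocation of the remaining 4 bidders over all 5 lots is Delgado→Lot E ($135), Kapoor→Lot F ($160), Tanaka→Lot D ($99), Rivera→Lot A ($111), total $505.
VCG payment = (others' best without Jensen) − (others' welfare with Jensen) = 505 − 484 = $21.

Jensen pays $21.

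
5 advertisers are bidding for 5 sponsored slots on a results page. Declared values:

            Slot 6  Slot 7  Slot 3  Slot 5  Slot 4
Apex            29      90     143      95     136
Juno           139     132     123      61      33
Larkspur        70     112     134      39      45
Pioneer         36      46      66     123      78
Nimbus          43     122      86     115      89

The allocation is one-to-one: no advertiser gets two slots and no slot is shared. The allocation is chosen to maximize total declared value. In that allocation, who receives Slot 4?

Apex receives Slot 4.

Treat this as an assignment problem: match each advertiser to one slot.
Optimal: Apex→Slot 4 ($136), Juno→Slot 6 ($139), Larkspur→Slot 3 ($134), Pioneer→Slot 5 ($123), Nimbus→Slot 7 ($122) — total 136+139+134+123+122 = $654.
Column-greedy (each slot in turn goes to its best remaining advertiser) gives $572, worse by 82.
Apex's own top slot is Slot 3 ($143), but forcing Apex→Slot 3 and reassigning the rest optimally gives only $606 — worse by 48.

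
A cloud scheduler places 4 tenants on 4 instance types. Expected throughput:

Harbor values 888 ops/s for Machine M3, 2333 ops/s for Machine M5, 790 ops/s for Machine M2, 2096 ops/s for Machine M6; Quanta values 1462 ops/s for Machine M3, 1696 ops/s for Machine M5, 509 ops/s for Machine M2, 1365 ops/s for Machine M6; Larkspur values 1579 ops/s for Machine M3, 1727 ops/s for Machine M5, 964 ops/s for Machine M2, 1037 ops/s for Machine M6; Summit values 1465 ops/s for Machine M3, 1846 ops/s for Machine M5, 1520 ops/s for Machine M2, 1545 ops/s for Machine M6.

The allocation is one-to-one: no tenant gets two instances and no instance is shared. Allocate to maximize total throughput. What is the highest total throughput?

Maximum total: 6891 ops/s

This is the linear assignment problem.
Optimal: Harbor→Machine M6 (2096 ops/s), Quanta→Machine M5 (1696 ops/s), Larkspur→Machine M3 (1579 ops/s), Summit→Machine M2 (1520 ops/s) — total 2096+1696+1579+1520 = 6891 ops/s.
Swapping Larkspur↔Harbor (Larkspur→Machine M6 1037 ops/s, Harbor→Machine M3 888 ops/s) loses 1750.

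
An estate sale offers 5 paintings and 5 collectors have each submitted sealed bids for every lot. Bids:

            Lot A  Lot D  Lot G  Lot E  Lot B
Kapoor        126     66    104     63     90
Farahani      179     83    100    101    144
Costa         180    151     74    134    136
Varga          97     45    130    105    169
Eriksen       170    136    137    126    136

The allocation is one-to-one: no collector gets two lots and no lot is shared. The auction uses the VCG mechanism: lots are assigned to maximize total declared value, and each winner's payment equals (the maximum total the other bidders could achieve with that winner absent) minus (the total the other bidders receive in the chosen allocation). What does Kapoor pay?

Efficient allocation: Kapoor→Lot G ($104), Farahani→Lot A ($179), Costa→Lot D ($151), Varga→Lot B ($169), Eriksen→Lot E ($126); total welfare W = $729.
Kapoor receives Lot G at value $104, so the others get W − 104 = $625.
Without Kapoor: best allocation of the remaining 4 bidders over all 5 lots is Farahani→Lot A ($179), Costa→Lot D ($151), Varga→Lot B ($169), Eriksen→Lot G ($137), total $636.
VCG payment = (others' best without Kapoor) − (others' welfare with Kapoor) = 636 − 625 = $11.

Kapoor pays $11.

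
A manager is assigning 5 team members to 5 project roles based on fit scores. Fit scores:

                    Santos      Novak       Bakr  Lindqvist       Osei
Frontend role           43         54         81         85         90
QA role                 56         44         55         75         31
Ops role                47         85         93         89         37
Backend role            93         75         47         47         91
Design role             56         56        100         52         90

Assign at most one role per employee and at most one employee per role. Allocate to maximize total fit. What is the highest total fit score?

Maximum total: 443 pts

Optimal: Santos→Backend role (93 pts), Novak→Ops role (85 pts), Bakr→Design role (100 pts), Lindqvist→QA role (75 pts), Osei→Frontend role (90 pts) — total 93+85+100+75+90 = 443 pts.
Max-entry greedy (repeatedly take the single best remaining cell) gives 416 pts, worse by 27.
Next-best assignment: Santos→Backend role, Novak→Ops role, Bakr→Frontend role, Lindqvist→QA role, Osei→Design role = 424 pts.
No other one-to-one assignment exceeds 443 pts.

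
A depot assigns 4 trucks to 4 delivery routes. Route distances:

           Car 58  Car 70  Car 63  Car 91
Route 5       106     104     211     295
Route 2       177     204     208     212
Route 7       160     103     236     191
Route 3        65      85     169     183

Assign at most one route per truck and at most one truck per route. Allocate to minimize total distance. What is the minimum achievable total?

Min total: 568 km

Optimal: Car 58→Route 3 (65 km), Car 70→Route 5 (104 km), Car 63→Route 2 (208 km), Car 91→Route 7 (191 km) — total 65+104+208+191 = 568 km.
Column-greedy (each route in turn goes to its cheapest remaining truck) gives 641 km, worse by 73.
Swapping Car 91↔Car 58 (Car 91→Route 3 183 km, Car 58→Route 7 160 km) adds 87.
No other one-to-one assignment undercuts 568 km.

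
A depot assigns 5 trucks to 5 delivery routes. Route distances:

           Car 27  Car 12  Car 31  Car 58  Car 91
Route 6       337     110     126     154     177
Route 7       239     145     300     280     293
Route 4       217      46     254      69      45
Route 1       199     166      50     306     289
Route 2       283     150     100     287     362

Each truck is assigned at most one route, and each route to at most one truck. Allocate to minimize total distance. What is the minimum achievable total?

Minimum total: 638 km

This is the linear assignment problem.
Optimal: Car 27→Route 7 (239 km), Car 12→Route 2 (150 km), Car 31→Route 1 (50 km), Car 58→Route 6 (154 km), Car 91→Route 4 (45 km) — total 239+150+50+154+45 = 638 km.
Row-greedy (each truck in turn takes its cheapest remaining route) gives 792 km, worse by 154.
Next-best assignment: Car 27→Route 1, Car 12→Route 7, Car 31→Route 2, Car 58→Route 6, Car 91→Route 4 = 643 km.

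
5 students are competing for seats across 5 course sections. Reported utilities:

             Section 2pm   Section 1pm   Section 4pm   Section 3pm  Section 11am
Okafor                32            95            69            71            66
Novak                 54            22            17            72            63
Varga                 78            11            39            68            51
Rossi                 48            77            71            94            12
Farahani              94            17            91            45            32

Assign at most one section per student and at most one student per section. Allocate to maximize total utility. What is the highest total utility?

Optimal: Okafor→Section 1pm (95 points), Novak→Section 11am (63 points), Varga→Section 2pm (78 points), Rossi→Section 3pm (94 points), Farahani→Section 4pm (91 points) — total 95+63+78+94+91 = 421 points.

Max total: 421 points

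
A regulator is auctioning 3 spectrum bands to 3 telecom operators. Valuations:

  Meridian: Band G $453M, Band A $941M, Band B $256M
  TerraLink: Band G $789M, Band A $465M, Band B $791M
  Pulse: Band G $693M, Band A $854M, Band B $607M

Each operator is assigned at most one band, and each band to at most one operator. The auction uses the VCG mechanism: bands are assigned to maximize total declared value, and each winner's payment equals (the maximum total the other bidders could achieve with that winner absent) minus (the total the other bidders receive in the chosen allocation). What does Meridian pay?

Efficient allocation: Meridian→Band A ($941M), TerraLink→Band B ($791M), Pulse→Band G ($693M); total welfare W = $2425M.
Meridian receives Band A at value $941M, so the others get W − 941 = $1484M.
Without Meridian: best allocation of the remaining 2 bidders over all 3 bands is TerraLink→Band B ($791M), Pulse→Band A ($854M), total $1645M.
VCG payment = (others' best without Meridian) − (others' welfare with Meridian) = 1645 − 1484 = $161M.

Meridian pays $161M.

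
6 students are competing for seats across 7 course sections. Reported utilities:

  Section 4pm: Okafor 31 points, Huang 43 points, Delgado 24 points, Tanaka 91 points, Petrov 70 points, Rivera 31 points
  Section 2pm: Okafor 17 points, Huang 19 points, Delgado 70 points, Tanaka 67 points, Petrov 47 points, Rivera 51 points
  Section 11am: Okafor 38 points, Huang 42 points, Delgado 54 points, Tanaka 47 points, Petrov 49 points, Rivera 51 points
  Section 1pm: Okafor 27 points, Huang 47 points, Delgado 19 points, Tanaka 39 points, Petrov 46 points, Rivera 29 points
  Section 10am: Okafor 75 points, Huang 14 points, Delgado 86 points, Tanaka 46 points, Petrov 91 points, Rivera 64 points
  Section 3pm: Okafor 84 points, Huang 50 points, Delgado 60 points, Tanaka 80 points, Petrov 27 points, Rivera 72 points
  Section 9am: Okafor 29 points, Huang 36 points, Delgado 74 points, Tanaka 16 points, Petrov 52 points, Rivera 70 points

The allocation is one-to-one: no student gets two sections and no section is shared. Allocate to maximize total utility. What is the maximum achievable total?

Optimal: Okafor→Section 3pm (84 points), Huang→Section 1pm (47 points), Delgado→Section 2pm (70 points), Tanaka→Section 4pm (91 points), Petrov→Section 10am (91 points), Rivera→Section 9am (70 points) — total 84+47+70+91+91+70 = 453 points.
Max-entry greedy (repeatedly take the single best remaining cell) gives 438 points, worse by 15.
Next-best assignment: Okafor→Section 3pm, Huang→Section 11am, Delgado→Section 2pm, Tanaka→Section 4pm, Petrov→Section 10am, Rivera→Section 9am = 448 points.
No other one-to-one assignment exceeds 453 points.

Max total: 453 points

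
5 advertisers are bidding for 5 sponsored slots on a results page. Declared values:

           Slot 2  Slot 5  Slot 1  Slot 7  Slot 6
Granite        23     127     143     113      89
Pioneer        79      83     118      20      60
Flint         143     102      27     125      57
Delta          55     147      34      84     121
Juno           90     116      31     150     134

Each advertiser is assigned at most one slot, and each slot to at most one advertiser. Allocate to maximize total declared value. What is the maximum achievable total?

Maximum total: $659

Optimal: Granite→Slot 5 ($127), Pioneer→Slot 1 ($118), Flint→Slot 2 ($143), Delta→Slot 6 ($121), Juno→Slot 7 ($150) — total 127+118+143+121+150 = $659.
Swapping Delta↔Flint (Delta→Slot 2 $55, Flint→Slot 6 $57) loses 152.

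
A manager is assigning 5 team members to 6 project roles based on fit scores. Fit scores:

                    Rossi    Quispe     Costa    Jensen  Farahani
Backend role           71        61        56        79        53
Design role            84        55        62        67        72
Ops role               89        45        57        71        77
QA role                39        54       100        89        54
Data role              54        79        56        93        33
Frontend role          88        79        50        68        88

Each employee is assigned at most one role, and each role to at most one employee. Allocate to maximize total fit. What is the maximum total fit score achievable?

This is the linear assignment problem.
Optimal: Rossi→Ops role (89 pts), Quispe→Data role (79 pts), Costa→QA role (100 pts), Jensen→Backend role (79 pts), Farahani→Frontend role (88 pts) — total 89+79+100+79+88 = 435 pts.
Max-entry greedy (repeatedly take the single best remaining cell) gives 431 pts, worse by 4.
Next-best assignment: Rossi→Design role, Quispe→Frontend role, Costa→QA role, Jensen→Data role, Farahani→Ops role = 433 pts.
Swapping Rossi↔Farahani (Rossi→Frontend role 88 pts, Farahani→Ops role 77 pts) loses 12.

Maximum total: 435 pts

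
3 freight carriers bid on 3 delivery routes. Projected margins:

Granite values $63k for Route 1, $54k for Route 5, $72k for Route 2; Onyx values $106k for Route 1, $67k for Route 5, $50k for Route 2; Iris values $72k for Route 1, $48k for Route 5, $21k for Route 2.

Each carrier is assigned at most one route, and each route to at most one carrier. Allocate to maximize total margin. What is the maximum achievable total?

Maximum total: $226k

Optimal: Granite→Route 2 ($72k), Onyx→Route 1 ($106k), Iris→Route 5 ($48k) — total 72+106+48 = $226k.
Column-greedy (each route in turn goes to its best remaining carrier) gives $181k, worse by 45.
Every other assignment is strictly worse.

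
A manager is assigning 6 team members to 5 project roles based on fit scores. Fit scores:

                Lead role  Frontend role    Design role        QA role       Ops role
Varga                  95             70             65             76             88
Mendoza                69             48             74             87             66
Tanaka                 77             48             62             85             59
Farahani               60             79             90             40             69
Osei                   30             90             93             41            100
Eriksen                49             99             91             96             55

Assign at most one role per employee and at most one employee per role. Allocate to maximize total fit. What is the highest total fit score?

Max total: 471 pts

Treat this as an assignment problem: match each employee to one role.
Optimal: Varga→Lead role (95 pts), Eriksen→Frontend role (99 pts), Farahani→Design role (90 pts), Mendoza→QA role (87 pts), Osei→Ops role (100 pts) — total 95+99+90+87+100 = 471 pts.
Every other assignment is strictly worse.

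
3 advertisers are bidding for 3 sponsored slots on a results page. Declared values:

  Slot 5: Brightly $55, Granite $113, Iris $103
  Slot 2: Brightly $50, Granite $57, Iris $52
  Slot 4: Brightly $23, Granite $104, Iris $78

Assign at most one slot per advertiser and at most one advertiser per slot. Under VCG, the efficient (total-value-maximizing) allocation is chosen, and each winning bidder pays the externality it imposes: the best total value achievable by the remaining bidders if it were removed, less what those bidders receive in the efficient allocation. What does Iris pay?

Iris pays $9.

Efficient allocation: Brightly→Slot 2 ($50), Granite→Slot 4 ($104), Iris→Slot 5 ($103); total welfare W = $257.
Iris receives Slot 5 at value $103, so the others get W − 103 = $154.
Without Iris: best allocation of the remaining 2 bidders over all 3 slots is Brightly→Slot 2 ($50), Granite→Slot 5 ($113), total $163.
VCG payment = (others' best without Iris) − (others' welfare with Iris) = 163 − 154 = $9.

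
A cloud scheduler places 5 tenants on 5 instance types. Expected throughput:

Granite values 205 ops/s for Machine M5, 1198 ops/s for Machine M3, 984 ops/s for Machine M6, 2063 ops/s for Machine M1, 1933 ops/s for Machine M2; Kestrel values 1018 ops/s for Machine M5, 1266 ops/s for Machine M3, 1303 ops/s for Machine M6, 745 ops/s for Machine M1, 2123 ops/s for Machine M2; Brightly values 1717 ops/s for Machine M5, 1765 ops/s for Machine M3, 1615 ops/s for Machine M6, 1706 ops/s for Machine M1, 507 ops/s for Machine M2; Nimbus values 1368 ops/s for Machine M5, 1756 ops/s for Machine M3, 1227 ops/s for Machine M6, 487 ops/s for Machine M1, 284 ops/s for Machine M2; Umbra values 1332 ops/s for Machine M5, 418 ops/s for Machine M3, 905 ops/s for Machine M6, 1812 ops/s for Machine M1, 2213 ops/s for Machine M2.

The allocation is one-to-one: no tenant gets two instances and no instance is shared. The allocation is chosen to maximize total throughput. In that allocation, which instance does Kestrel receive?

Kestrel receives Machine M6.

Optimal: Granite→Machine M1 (2063 ops/s), Kestrel→Machine M6 (1303 ops/s), Brightly→Machine M5 (1717 ops/s), Nimbus→Machine M3 (1756 ops/s), Umbra→Machine M2 (2213 ops/s) — total 2063+1303+1717+1756+2213 = 9052 ops/s.
Max-entry greedy (repeatedly take the single best remaining cell) gives 8712 ops/s, worse by 340.
Next-best assignment: Granite→Machine M1, Kestrel→Machine M2, Brightly→Machine M6, Nimbus→Machine M3, Umbra→Machine M5 = 8889 ops/s.
Kestrel's own top instance is Machine M2 (2123 ops/s), but forcing Kestrel→Machine M2 and reassigning the rest optimally gives only 8889 ops/s — worse by 163.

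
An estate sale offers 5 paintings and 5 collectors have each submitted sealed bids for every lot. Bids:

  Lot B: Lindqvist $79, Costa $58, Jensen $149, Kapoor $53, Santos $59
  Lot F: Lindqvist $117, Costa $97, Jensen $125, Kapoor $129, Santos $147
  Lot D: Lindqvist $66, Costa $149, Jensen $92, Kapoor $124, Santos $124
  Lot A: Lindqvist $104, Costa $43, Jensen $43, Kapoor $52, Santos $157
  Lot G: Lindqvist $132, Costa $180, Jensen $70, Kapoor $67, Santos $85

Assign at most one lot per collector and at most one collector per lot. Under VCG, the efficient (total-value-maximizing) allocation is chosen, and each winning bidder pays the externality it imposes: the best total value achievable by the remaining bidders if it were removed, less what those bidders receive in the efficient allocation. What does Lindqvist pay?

Lindqvist pays $5.

Efficient allocation: Lindqvist→Lot F ($117), Costa→Lot G ($180), Jensen→Lot B ($149), Kapoor→Lot D ($124), Santos→Lot A ($157); total welfare W = $727.
Lindqvist receives Lot F at value $117, so the others get W − 117 = $610.
Without Lindqvist: best allocation of the remaining 4 bidders over all 5 lots is Costa→Lot G ($180), Jensen→Lot B ($149), Kapoor→Lot F ($129), Santos→Lot A ($157), total $615.
VCG payment = (others' best without Lindqvist) − (others' welfare with Lindqvist) = 615 − 610 = $5.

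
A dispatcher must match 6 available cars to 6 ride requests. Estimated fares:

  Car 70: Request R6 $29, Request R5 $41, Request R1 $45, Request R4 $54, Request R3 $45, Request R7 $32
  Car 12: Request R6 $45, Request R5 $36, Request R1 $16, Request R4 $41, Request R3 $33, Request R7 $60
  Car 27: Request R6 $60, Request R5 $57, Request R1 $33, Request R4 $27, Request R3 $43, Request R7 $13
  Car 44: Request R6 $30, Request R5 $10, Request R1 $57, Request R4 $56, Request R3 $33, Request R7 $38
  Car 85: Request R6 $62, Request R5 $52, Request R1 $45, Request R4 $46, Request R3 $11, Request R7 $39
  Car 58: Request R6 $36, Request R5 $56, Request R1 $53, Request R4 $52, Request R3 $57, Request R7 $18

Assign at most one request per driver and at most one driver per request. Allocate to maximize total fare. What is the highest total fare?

Optimal: Car 70→Request R4 ($54), Car 12→Request R7 ($60), Car 27→Request R5 ($57), Car 44→Request R1 ($57), Car 85→Request R6 ($62), Car 58→Request R3 ($57) — total 54+60+57+57+62+57 = $347.
Row-greedy (each driver in turn takes its best remaining request) gives $340, worse by 7.
Every other assignment is strictly worse.

Maximum total: $347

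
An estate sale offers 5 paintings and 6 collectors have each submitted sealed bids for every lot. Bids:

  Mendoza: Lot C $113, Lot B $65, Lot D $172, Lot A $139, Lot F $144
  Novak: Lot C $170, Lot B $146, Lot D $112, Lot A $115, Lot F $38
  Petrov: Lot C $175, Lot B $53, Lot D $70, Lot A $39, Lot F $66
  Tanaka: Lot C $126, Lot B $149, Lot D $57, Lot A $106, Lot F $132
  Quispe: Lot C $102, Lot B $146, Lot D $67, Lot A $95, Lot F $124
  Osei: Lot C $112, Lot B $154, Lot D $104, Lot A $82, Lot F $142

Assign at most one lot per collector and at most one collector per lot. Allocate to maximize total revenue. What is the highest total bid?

Maximum total: $753

This is a one-to-one assignment (maximum-weight bipartite matching).
Optimal: Petrov→Lot C ($175), Tanaka→Lot B ($149), Mendoza→Lot D ($172), Novak→Lot A ($115), Osei→Lot F ($142) — total 175+149+172+115+142 = $753.
Max-entry greedy (repeatedly take the single best remaining cell) gives $748, worse by 5.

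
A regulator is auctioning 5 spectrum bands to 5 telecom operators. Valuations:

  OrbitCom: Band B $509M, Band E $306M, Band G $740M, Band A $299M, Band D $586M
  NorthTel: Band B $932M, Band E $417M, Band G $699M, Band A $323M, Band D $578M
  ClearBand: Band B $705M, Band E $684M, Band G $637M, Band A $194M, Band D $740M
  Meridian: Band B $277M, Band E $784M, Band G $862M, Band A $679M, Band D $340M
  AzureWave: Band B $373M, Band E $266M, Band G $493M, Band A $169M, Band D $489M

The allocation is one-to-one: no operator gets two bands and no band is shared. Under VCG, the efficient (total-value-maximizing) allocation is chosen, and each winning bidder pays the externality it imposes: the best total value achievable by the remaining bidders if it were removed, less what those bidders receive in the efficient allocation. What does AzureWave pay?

Efficient allocation: OrbitCom→Band G ($740M), NorthTel→Band B ($932M), ClearBand→Band E ($684M), Meridian→Band A ($679M), AzureWave→Band D ($489M); total welfare W = $3524M.
AzureWave receives Band D at value $489M, so the others get W − 489 = $3035M.
Without AzureWave: best allocation of the remaining 4 bidders over all 5 bands is OrbitCom→Band G ($740M), NorthTel→Band B ($932M), ClearBand→Band D ($740M), Meridian→Band E ($784M), total $3196M.
VCG payment = (others' best without AzureWave) − (others' welfare with AzureWave) = 3196 − 3035 = $161M.

AzureWave pays $161M.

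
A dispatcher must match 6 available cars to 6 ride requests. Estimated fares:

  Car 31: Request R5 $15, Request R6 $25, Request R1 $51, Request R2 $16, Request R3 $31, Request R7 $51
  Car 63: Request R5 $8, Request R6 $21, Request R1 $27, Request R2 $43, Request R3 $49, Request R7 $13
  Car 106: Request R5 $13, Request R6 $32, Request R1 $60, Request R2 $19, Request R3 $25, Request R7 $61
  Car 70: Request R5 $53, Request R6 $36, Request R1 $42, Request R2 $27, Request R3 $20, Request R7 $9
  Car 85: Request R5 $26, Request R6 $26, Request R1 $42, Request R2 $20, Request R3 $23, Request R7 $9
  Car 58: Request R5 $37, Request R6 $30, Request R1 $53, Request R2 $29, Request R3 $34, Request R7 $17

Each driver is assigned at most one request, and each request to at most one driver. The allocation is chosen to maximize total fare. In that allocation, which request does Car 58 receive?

Car 58 receives Request R2.

This is the linear assignment problem.
Optimal: Car 31→Request R1 ($51), Car 63→Request R3 ($49), Car 106→Request R7 ($61), Car 70→Request R5 ($53), Car 85→Request R6 ($26), Car 58→Request R2 ($29) — total 51+49+61+53+26+29 = $269.
Next-best assignment: Car 31→Request R1, Car 63→Request R2, Car 106→Request R7, Car 70→Request R5, Car 85→Request R6, Car 58→Request R3 = $268.
Every other assignment is strictly worse.
Car 58's own top request is Request R1 ($53), but forcing Car 58→Request R1 and reassigning the rest optimally gives only $267 — worse by 2.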